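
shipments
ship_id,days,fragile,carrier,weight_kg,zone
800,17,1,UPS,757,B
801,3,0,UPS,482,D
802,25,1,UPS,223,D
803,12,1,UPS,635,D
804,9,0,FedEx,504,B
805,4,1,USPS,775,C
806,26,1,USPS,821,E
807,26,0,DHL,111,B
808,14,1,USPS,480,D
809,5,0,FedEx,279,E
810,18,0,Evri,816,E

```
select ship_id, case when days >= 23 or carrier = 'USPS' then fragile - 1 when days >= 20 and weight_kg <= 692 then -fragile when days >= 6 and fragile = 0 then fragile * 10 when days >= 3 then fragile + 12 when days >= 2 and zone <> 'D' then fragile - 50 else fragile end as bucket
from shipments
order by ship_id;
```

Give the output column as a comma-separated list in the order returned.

ship_id=800: days >= 3 → 13
ship_id=801: days >= 3 → 12
ship_id=802: days >= 23 or carrier = 'USPS' → 0
ship_id=803: days >= 3 → 13
ship_id=804: days >= 6 and fragile = 0 → 0
ship_id=805: days >= 23 or carrier = 'USPS' → 0
ship_id=806: days >= 23 or carrier = 'USPS' → 0
ship_id=807: days >= 23 or carrier = 'USPS' → -1
ship_id=808: days >= 23 or carrier = 'USPS' → 0
ship_id=809: days >= 3 → 12
ship_id=810: days >= 6 and fragile = 0 → 0

13, 12, 0, 13, 0, 0, 0, -1, 0, 12, 0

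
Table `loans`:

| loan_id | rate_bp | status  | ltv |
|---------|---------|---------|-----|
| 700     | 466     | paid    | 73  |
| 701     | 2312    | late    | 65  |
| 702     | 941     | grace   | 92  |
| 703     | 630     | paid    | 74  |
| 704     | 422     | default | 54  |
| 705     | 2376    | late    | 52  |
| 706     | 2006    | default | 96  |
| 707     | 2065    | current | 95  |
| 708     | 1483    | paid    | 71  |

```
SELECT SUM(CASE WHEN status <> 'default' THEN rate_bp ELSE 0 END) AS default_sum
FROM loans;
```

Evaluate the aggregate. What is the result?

loan_id=700: ✓ → 466
loan_id=701: ✓ → 2312
loan_id=702: ✓ → 941
loan_id=703: ✓ → 630
loan_id=704: ✗
loan_id=705: ✓ → 2376
loan_id=706: ✗
loan_id=707: ✓ → 2065
loan_id=708: ✓ → 1483
default_sum = 466 + 2312 + 941 + 630 + 2376 + 2065 + 1483 = 10273

10273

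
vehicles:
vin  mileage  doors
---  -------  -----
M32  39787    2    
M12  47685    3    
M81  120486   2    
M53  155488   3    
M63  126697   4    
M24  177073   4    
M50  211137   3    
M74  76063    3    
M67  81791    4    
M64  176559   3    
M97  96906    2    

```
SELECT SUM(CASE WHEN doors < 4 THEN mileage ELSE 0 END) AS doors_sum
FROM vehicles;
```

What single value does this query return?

vin=M32: ✓ → 39787
vin=M12: ✓ → 47685
vin=M81: ✓ → 120486
vin=M53: ✓ → 155488
vin=M63: ✗
vin=M24: ✗
vin=M50: ✓ → 211137
vin=M74: ✓ → 76063
vin=M67: ✗
vin=M64: ✓ → 176559
vin=M97: ✓ → 96906
doors_sum = 39787 + 47685 + 120486 + 155488 + 211137 + 76063 + 176559 + 96906 = 924111

924111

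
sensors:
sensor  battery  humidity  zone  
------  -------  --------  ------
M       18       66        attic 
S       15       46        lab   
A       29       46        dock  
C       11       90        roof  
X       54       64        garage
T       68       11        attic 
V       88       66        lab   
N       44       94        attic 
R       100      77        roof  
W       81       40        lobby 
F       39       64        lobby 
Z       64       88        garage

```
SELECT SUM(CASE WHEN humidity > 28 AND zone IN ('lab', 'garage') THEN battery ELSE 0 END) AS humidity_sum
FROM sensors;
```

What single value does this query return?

221

sensor=M: ✗
sensor=S: ✓ → 15
sensor=A: ✗
sensor=C: ✗
sensor=X: ✓ → 54
sensor=T: ✗
sensor=V: ✓ → 88
sensor=N: ✗
sensor=R: ✗
sensor=W: ✗
sensor=F: ✗
sensor=Z: ✓ → 64
humidity_sum = 15 + 54 + 88 + 64 = 221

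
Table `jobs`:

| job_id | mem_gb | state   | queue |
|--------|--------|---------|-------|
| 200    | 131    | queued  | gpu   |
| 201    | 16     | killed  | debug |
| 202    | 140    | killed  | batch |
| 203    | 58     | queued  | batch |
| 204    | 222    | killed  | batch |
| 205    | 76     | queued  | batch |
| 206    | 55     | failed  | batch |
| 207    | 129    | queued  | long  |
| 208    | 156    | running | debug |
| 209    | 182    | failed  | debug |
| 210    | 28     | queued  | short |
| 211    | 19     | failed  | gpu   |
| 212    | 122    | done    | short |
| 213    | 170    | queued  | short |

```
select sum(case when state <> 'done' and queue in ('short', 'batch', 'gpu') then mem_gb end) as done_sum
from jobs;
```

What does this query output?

job_id=200: ✓ → 131
job_id=201: ✗
job_id=202: ✓ → 140
job_id=203: ✓ → 58
job_id=204: ✓ → 222
job_id=205: ✓ → 76
job_id=206: ✓ → 55
job_id=207: ✗
job_id=208: ✗
job_id=209: ✗
job_id=210: ✓ → 28
job_id=211: ✓ → 19
job_id=212: ✗
job_id=213: ✓ → 170
done_sum = 131 + 140 + 58 + 222 + 76 + 55 + 28 + 19 + 170 = 899

899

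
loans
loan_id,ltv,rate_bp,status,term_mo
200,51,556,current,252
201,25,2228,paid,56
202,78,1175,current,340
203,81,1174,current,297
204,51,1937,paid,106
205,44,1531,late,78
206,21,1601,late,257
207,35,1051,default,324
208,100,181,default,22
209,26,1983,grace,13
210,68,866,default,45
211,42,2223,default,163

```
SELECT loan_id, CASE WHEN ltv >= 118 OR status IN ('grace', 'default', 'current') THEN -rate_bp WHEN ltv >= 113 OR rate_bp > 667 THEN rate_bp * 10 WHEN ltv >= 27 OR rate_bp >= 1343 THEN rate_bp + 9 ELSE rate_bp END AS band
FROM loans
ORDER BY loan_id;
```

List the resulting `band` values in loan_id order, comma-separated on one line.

-556, 22280, -1175, -1174, 19370, 15310, 16010, -1051, -181, -1983, -866, -2223

loan_id=200: ltv >= 118 OR status IN ('grace', 'default', 'current') → -556
loan_id=201: ltv >= 113 OR rate_bp > 667 → 22280
loan_id=202: ltv >= 118 OR status IN ('grace', 'default', 'current') → -1175
loan_id=203: ltv >= 118 OR status IN ('grace', 'default', 'current') → -1174
loan_id=204: ltv >= 113 OR rate_bp > 667 → 19370
loan_id=205: ltv >= 113 OR rate_bp > 667 → 15310
loan_id=206: ltv >= 113 OR rate_bp > 667 → 16010
loan_id=207: ltv >= 118 OR status IN ('grace', 'default', 'current') → -1051
loan_id=208: ltv >= 118 OR status IN ('grace', 'default', 'current') → -181
loan_id=209: ltv >= 118 OR status IN ('grace', 'default', 'current') → -1983
loan_id=210: ltv >= 118 OR status IN ('grace', 'default', 'current') → -866
loan_id=211: ltv >= 118 OR status IN ('grace', 'default', 'current') → -2223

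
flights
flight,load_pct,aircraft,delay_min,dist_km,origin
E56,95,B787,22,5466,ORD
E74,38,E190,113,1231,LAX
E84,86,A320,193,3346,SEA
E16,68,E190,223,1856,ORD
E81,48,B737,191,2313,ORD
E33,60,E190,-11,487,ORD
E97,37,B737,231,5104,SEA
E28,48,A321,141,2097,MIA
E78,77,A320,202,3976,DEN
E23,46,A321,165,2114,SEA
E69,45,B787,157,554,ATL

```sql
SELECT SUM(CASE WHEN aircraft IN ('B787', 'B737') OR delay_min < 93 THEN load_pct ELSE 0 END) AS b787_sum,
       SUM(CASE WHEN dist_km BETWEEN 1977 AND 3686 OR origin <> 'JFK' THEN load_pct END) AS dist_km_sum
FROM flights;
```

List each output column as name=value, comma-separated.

[b787_sum: aircraft IN ('B787', 'B737') OR delay_min < 93]
flight=E56: ✓ → 95
flight=E74: ✗
flight=E84: ✗
flight=E16: ✗
flight=E81: ✓ → 48
flight=E33: ✓ → 60
flight=E97: ✓ → 37
flight=E28: ✗
flight=E78: ✗
flight=E23: ✗
flight=E69: ✓ → 45
b787_sum = 95 + 48 + 60 + 37 + 45 = 285
—
[dist_km_sum: dist_km BETWEEN 1977 AND 3686 OR origin <> 'JFK']
flight=E56: ✓ → 95
flight=E74: ✓ → 38
flight=E84: ✓ → 86
flight=E16: ✓ → 68
flight=E81: ✓ → 48
flight=E33: ✓ → 60
flight=E97: ✓ → 37
flight=E28: ✓ → 48
flight=E78: ✓ → 77
flight=E23: ✓ → 46
flight=E69: ✓ → 45
dist_km_sum = 95 + 38 + 86 + 68 + 48 + 60 + 37 + 48 + 77 + 46 + 45 = 648

b787_sum=285, dist_km_sum=648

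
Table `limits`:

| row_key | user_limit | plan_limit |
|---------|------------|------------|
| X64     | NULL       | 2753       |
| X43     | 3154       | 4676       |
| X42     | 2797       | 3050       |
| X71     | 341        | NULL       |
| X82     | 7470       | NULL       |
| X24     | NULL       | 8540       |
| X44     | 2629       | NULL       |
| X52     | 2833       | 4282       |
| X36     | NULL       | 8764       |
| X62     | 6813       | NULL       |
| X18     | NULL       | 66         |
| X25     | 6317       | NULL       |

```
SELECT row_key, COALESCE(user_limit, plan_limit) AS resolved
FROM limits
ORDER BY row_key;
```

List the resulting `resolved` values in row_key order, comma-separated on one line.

66, 8540, 6317, 8764, 2797, 3154, 2629, 2833, 6813, 2753, 341, 7470

row_key=X18: user_limit=NULL, plan_limit=66 → 66
row_key=X24: user_limit=NULL, plan_limit=8540 → 8540
row_key=X25: user_limit=6317 → 6317
row_key=X36: user_limit=NULL, plan_limit=8764 → 8764
row_key=X42: user_limit=2797 → 2797
row_key=X43: user_limit=3154 → 3154
row_key=X44: user_limit=2629 → 2629
row_key=X52: user_limit=2833 → 2833
row_key=X62: user_limit=6813 → 6813
row_key=X64: user_limit=NULL, plan_limit=2753 → 2753
row_key=X71: user_limit=341 → 341
row_key=X82: user_limit=7470 → 7470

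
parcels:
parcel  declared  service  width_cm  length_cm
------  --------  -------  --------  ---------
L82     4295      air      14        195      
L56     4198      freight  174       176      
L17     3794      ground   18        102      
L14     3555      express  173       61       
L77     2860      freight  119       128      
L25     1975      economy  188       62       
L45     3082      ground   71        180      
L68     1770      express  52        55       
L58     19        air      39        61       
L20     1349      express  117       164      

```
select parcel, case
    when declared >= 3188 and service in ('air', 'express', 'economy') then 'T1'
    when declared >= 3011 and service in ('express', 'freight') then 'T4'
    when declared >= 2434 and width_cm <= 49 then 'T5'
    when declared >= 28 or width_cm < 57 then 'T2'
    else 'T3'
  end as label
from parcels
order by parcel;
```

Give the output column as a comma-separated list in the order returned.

parcel=L14: declared >= 3188 and service in ('air', 'express', 'economy') → T1
parcel=L17: declared >= 2434 and width_cm <= 49 → T5
parcel=L20: declared >= 28 or width_cm < 57 → T2
parcel=L25: declared >= 28 or width_cm < 57 → T2
parcel=L45: declared >= 28 or width_cm < 57 → T2
parcel=L56: declared >= 3011 and service in ('express', 'freight') → T4
parcel=L58: declared >= 28 or width_cm < 57 → T2
parcel=L68: declared >= 28 or width_cm < 57 → T2
parcel=L77: declared >= 28 or width_cm < 57 → T2
parcel=L82: declared >= 3188 and service in ('air', 'express', 'economy') → T1

T1, T5, T2, T2, T2, T4, T2, T2, T2, T1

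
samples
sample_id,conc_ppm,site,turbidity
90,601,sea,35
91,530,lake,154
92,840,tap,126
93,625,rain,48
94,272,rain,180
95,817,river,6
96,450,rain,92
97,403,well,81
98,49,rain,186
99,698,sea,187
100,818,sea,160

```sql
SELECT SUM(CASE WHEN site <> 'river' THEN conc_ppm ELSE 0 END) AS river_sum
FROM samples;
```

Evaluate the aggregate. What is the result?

sample_id=90: ✓ → 601
sample_id=91: ✓ → 530
sample_id=92: ✓ → 840
sample_id=93: ✓ → 625
sample_id=94: ✓ → 272
sample_id=95: ✗
sample_id=96: ✓ → 450
sample_id=97: ✓ → 403
sample_id=98: ✓ → 49
sample_id=99: ✓ → 698
sample_id=100: ✓ → 818
river_sum = 601 + 530 + 840 + 625 + 272 + 450 + 403 + 49 + 698 + 818 = 5286

5286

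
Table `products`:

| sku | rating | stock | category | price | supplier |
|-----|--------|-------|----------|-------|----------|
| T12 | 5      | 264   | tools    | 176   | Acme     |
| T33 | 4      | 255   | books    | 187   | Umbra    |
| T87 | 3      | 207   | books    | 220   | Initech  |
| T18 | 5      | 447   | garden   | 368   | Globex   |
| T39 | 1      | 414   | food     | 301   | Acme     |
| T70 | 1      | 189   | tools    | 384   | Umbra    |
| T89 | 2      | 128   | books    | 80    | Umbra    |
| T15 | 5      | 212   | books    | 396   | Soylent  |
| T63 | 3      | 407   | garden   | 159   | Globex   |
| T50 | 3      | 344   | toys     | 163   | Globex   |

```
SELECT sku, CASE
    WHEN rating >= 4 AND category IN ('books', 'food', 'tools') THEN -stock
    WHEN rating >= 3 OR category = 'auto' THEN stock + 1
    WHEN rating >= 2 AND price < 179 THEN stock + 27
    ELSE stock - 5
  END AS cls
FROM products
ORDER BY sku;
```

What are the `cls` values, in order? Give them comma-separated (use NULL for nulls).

sku=T12: rating >= 4 AND category IN ('books', 'food', 'tools') → -264
sku=T15: rating >= 4 AND category IN ('books', 'food', 'tools') → -212
sku=T18: rating >= 3 OR category = 'auto' → 448
sku=T33: rating >= 4 AND category IN ('books', 'food', 'tools') → -255
sku=T39: ELSE → 409
sku=T50: rating >= 3 OR category = 'auto' → 345
sku=T63: rating >= 3 OR category = 'auto' → 408
sku=T70: ELSE → 184
sku=T87: rating >= 3 OR category = 'auto' → 208
sku=T89: rating >= 2 AND price < 179 → 155

-264, -212, 448, -255, 409, 345, 408, 184, 208, 155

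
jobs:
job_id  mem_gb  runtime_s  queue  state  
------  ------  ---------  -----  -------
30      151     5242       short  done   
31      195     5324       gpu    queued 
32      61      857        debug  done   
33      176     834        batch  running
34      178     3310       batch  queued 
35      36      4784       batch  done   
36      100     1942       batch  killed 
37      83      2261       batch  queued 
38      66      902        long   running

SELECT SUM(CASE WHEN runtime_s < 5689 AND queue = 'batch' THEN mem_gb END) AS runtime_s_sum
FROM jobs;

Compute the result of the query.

573

job_id=30: ✗
job_id=31: ✗
job_id=32: ✗
job_id=33: ✓ → 176
job_id=34: ✓ → 178
job_id=35: ✓ → 36
job_id=36: ✓ → 100
job_id=37: ✓ → 83
job_id=38: ✗
runtime_s_sum = 176 + 178 + 36 + 100 + 83 = 573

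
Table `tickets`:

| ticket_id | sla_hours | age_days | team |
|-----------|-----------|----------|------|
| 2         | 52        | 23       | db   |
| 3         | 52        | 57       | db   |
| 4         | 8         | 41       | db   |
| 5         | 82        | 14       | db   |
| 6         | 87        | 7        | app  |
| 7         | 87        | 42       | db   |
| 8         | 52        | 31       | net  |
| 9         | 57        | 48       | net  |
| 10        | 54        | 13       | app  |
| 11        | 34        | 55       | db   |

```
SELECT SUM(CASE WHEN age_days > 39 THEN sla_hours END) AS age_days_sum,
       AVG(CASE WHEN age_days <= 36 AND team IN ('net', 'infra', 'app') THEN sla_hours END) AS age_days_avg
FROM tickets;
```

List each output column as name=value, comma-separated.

age_days_sum=238, age_days_avg=64.3333333333

[age_days_sum: age_days > 39]
ticket_id=2: ✗
ticket_id=3: ✓ → 52
ticket_id=4: ✓ → 8
ticket_id=5: ✗
ticket_id=6: ✗
ticket_id=7: ✓ → 87
ticket_id=8: ✗
ticket_id=9: ✓ → 57
ticket_id=10: ✗
ticket_id=11: ✓ → 34
age_days_sum = 52 + 8 + 87 + 57 + 34 = 238
—
[age_days_avg: age_days <= 36 AND team IN ('net', 'infra', 'app')]
ticket_id=2: ✗
ticket_id=3: ✗
ticket_id=4: ✗
ticket_id=5: ✗
ticket_id=6: ✓ → 87
ticket_id=7: ✗
ticket_id=8: ✓ → 52
ticket_id=9: ✗
ticket_id=10: ✓ → 54
ticket_id=11: ✗
age_days_avg = (87 + 52 + 54) / 3 = 64.3333333333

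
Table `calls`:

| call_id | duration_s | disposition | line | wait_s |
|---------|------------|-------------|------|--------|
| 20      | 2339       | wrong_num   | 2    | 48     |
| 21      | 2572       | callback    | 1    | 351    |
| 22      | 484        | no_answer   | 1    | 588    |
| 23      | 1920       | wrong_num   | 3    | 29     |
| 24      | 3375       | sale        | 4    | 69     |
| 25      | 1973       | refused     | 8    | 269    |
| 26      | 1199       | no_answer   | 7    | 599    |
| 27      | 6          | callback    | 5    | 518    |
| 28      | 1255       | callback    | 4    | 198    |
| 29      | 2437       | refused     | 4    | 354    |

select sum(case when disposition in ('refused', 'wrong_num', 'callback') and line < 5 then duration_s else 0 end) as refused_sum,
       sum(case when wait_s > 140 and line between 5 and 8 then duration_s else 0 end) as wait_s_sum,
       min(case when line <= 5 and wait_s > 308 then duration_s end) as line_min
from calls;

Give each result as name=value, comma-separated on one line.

refused_sum=10523, wait_s_sum=3178, line_min=6

[refused_sum: disposition in ('refused', 'wrong_num', 'callback') and line < 5]
call_id=20: ✓ → 2339
call_id=21: ✓ → 2572
call_id=22: ✗
call_id=23: ✓ → 1920
call_id=24: ✗
call_id=25: ✗
call_id=26: ✗
call_id=27: ✗
call_id=28: ✓ → 1255
call_id=29: ✓ → 2437
refused_sum = 2339 + 2572 + 1920 + 1255 + 2437 = 10523
—
[wait_s_sum: wait_s > 140 and line between 5 and 8]
call_id=20: ✗
call_id=21: ✗
call_id=22: ✗
call_id=23: ✗
call_id=24: ✗
call_id=25: ✓ → 1973
call_id=26: ✓ → 1199
call_id=27: ✓ → 6
call_id=28: ✗
call_id=29: ✗
wait_s_sum = 1973 + 1199 + 6 = 3178
—
[line_min: line <= 5 and wait_s > 308]
call_id=20: ✗
call_id=21: ✓ → 2572
call_id=22: ✓ → 484
call_id=23: ✗
call_id=24: ✗
call_id=25: ✗
call_id=26: ✗
call_id=27: ✓ → 6
call_id=28: ✗
call_id=29: ✓ → 2437
line_min = MIN(2572, 484, 6, 2437) = 6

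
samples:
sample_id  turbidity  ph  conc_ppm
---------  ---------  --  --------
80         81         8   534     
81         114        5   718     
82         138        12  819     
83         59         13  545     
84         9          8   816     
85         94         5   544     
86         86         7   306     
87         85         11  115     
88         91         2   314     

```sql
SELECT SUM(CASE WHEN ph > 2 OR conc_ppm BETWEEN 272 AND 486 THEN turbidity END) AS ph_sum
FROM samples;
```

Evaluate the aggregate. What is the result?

757

sample_id=80: ✓ → 81
sample_id=81: ✓ → 114
sample_id=82: ✓ → 138
sample_id=83: ✓ → 59
sample_id=84: ✓ → 9
sample_id=85: ✓ → 94
sample_id=86: ✓ → 86
sample_id=87: ✓ → 85
sample_id=88: ✓ → 91
ph_sum = 81 + 114 + 138 + 59 + 9 + 94 + 86 + 85 + 91 = 757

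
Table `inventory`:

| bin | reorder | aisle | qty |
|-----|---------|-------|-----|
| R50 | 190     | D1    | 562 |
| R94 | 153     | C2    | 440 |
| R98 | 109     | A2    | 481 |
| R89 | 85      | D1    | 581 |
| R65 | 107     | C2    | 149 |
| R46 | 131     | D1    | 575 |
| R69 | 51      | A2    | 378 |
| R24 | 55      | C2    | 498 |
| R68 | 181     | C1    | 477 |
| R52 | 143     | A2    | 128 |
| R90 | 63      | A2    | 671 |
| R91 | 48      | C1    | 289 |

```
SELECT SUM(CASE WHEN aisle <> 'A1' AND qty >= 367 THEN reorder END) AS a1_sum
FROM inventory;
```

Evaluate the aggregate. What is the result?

1018

bin=R50: ✓ → 190
bin=R94: ✓ → 153
bin=R98: ✓ → 109
bin=R89: ✓ → 85
bin=R65: ✗
bin=R46: ✓ → 131
bin=R69: ✓ → 51
bin=R24: ✓ → 55
bin=R68: ✓ → 181
bin=R52: ✗
bin=R90: ✓ → 63
bin=R91: ✗
a1_sum = 190 + 153 + 109 + 85 + 131 + 51 + 55 + 181 + 63 = 1018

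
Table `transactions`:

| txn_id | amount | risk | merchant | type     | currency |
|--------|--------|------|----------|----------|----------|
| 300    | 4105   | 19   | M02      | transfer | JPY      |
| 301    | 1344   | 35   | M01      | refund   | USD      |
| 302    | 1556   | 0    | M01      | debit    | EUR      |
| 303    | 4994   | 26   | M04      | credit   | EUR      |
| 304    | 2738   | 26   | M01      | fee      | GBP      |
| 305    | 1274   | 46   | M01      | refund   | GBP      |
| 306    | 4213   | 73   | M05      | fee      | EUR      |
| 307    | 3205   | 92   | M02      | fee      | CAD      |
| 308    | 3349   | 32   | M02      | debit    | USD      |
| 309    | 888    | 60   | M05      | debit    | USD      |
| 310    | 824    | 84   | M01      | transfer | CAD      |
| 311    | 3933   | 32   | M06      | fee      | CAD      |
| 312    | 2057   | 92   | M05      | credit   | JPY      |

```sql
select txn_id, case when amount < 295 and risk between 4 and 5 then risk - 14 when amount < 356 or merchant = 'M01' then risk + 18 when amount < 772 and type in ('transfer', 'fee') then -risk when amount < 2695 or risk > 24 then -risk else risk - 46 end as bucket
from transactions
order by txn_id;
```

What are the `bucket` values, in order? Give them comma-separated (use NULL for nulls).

-27, 53, 18, -26, 44, 64, -73, -92, -32, -60, 102, -32, -92

txn_id=300: ELSE → -27
txn_id=301: amount < 356 or merchant = 'M01' → 53
txn_id=302: amount < 356 or merchant = 'M01' → 18
txn_id=303: amount < 2695 or risk > 24 → -26
txn_id=304: amount < 356 or merchant = 'M01' → 44
txn_id=305: amount < 356 or merchant = 'M01' → 64
txn_id=306: amount < 2695 or risk > 24 → -73
txn_id=307: amount < 2695 or risk > 24 → -92
txn_id=308: amount < 2695 or risk > 24 → -32
txn_id=309: amount < 2695 or risk > 24 → -60
txn_id=310: amount < 356 or merchant = 'M01' → 102
txn_id=311: amount < 2695 or risk > 24 → -32
txn_id=312: amount < 2695 or risk > 24 → -92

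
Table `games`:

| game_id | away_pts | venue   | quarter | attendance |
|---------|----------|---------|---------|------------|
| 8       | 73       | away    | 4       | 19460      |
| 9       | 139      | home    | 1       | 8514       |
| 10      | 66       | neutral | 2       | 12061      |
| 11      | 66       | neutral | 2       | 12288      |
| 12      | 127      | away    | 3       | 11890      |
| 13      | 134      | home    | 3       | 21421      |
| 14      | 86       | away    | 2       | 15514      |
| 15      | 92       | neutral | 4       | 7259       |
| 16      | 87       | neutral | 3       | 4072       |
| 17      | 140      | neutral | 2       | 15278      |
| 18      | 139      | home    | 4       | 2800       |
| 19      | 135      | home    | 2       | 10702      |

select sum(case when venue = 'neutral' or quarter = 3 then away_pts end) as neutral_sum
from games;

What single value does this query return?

712

game_id=8: ✗
game_id=9: ✗
game_id=10: ✓ → 66
game_id=11: ✓ → 66
game_id=12: ✓ → 127
game_id=13: ✓ → 134
game_id=14: ✗
game_id=15: ✓ → 92
game_id=16: ✓ → 87
game_id=17: ✓ → 140
game_id=18: ✗
game_id=19: ✗
neutral_sum = 66 + 66 + 127 + 134 + 92 + 87 + 140 = 712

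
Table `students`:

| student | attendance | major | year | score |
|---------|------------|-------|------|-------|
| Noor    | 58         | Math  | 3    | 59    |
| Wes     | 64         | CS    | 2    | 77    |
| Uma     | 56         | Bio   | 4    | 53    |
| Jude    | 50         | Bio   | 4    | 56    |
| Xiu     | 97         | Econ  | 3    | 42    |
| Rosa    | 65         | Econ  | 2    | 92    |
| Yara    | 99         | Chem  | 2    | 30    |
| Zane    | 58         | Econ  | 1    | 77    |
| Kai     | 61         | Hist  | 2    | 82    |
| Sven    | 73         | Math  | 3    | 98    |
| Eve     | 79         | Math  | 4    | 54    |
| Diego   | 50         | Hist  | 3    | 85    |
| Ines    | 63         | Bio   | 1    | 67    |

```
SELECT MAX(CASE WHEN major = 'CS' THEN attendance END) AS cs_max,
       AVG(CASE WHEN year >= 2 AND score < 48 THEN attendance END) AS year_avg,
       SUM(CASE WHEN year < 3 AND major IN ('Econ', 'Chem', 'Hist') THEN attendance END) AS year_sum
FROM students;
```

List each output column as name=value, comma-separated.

cs_max=64, year_avg=98, year_sum=283

[cs_max: major = 'CS']
student=Noor: ✗
student=Wes: ✓ → 64
student=Uma: ✗
student=Jude: ✗
student=Xiu: ✗
student=Rosa: ✗
student=Yara: ✗
student=Zane: ✗
student=Kai: ✗
student=Sven: ✗
student=Eve: ✗
student=Diego: ✗
student=Ines: ✗
cs_max = MAX(64) = 64
—
[year_avg: year >= 2 AND score < 48]
student=Noor: ✗
student=Wes: ✗
student=Uma: ✗
student=Jude: ✗
student=Xiu: ✓ → 97
student=Rosa: ✗
student=Yara: ✓ → 99
student=Zane: ✗
student=Kai: ✗
student=Sven: ✗
student=Eve: ✗
student=Diego: ✗
student=Ines: ✗
year_avg = (97 + 99) / 2 = 98
—
[year_sum: year < 3 AND major IN ('Econ', 'Chem', 'Hist')]
student=Noor: ✗
student=Wes: ✗
student=Uma: ✗
student=Jude: ✗
student=Xiu: ✗
student=Rosa: ✓ → 65
student=Yara: ✓ → 99
student=Zane: ✓ → 58
student=Kai: ✓ → 61
student=Sven: ✗
student=Eve: ✗
student=Diego: ✗
student=Ines: ✗
year_sum = 65 + 99 + 58 + 61 = 283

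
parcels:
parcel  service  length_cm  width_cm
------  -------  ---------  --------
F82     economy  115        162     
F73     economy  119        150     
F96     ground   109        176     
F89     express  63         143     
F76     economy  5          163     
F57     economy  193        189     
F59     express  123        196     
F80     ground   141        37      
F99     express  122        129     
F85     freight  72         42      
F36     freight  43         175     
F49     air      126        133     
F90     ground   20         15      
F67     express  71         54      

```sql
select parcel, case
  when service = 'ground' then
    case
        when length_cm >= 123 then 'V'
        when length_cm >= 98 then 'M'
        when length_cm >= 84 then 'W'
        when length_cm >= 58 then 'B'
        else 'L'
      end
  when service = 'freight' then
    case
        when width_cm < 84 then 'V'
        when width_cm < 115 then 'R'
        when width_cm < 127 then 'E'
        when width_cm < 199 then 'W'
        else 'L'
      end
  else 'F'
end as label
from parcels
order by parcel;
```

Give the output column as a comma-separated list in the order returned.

parcel=F36: service='freight' → inner[width_cm < 199] → W
parcel=F49: service='air' → outer ELSE → F
parcel=F57: service='economy' → outer ELSE → F
parcel=F59: service='express' → outer ELSE → F
parcel=F67: service='express' → outer ELSE → F
parcel=F73: service='economy' → outer ELSE → F
parcel=F76: service='economy' → outer ELSE → F
parcel=F80: service='ground' → inner[length_cm >= 123] → V
parcel=F82: service='economy' → outer ELSE → F
parcel=F85: service='freight' → inner[width_cm < 84] → V
parcel=F89: service='express' → outer ELSE → F
parcel=F90: service='ground' → inner[ELSE] → L
parcel=F96: service='ground' → inner[length_cm >= 98] → M
parcel=F99: service='express' → outer ELSE → F

W, F, F, F, F, F, F, V, F, V, F, L, M, F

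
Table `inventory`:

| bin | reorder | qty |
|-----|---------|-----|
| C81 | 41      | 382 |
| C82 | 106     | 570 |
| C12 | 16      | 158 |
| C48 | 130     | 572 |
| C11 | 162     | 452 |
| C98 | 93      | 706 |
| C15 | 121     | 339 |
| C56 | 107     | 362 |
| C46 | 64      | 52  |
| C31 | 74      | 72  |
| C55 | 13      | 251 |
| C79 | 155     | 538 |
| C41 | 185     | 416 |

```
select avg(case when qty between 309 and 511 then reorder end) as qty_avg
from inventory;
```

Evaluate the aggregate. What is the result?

123.2

bin=C81: ✓ → 41
bin=C82: ✗
bin=C12: ✗
bin=C48: ✗
bin=C11: ✓ → 162
bin=C98: ✗
bin=C15: ✓ → 121
bin=C56: ✓ → 107
bin=C46: ✗
bin=C31: ✗
bin=C55: ✗
bin=C79: ✗
bin=C41: ✓ → 185
qty_avg = (41 + 162 + 121 + 107 + 185) / 5 = 123.2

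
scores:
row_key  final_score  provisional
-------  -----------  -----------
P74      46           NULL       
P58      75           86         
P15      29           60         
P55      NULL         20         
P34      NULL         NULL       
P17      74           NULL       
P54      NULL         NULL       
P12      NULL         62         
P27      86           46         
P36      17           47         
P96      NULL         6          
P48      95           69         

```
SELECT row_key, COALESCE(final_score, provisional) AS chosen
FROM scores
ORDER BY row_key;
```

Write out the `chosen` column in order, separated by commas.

row_key=P12: final_score=NULL, provisional=62 → 62
row_key=P15: final_score=29 → 29
row_key=P17: final_score=74 → 74
row_key=P27: final_score=86 → 86
row_key=P34: final_score=NULL, provisional=NULL (all NULL) → NULL
row_key=P36: final_score=17 → 17
row_key=P48: final_score=95 → 95
row_key=P54: final_score=NULL, provisional=NULL (all NULL) → NULL
row_key=P55: final_score=NULL, provisional=20 → 20
row_key=P58: final_score=75 → 75
row_key=P74: final_score=46 → 46
row_key=P96: final_score=NULL, provisional=6 → 6

62, 29, 74, 86, NULL, 17, 95, NULL, 20, 75, 46, 6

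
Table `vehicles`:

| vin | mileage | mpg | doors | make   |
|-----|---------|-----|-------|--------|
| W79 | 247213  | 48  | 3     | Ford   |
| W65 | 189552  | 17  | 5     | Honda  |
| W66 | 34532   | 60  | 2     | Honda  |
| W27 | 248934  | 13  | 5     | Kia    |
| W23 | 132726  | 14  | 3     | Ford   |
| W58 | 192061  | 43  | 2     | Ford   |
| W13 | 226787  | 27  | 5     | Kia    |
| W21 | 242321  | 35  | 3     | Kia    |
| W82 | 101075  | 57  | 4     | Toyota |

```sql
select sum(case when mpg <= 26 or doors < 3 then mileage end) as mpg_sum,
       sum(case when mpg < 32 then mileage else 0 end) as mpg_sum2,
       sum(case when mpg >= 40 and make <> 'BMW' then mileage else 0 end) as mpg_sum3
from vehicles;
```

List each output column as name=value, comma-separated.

mpg_sum=797805, mpg_sum2=797999, mpg_sum3=574881

[mpg_sum: mpg <= 26 or doors < 3]
vin=W79: ✗
vin=W65: ✓ → 189552
vin=W66: ✓ → 34532
vin=W27: ✓ → 248934
vin=W23: ✓ → 132726
vin=W58: ✓ → 192061
vin=W13: ✗
vin=W21: ✗
vin=W82: ✗
mpg_sum = 189552 + 34532 + 248934 + 132726 + 192061 = 797805
—
[mpg_sum2: mpg < 32]
vin=W79: ✗
vin=W65: ✓ → 189552
vin=W66: ✗
vin=W27: ✓ → 248934
vin=W23: ✓ → 132726
vin=W58: ✗
vin=W13: ✓ → 226787
vin=W21: ✗
vin=W82: ✗
mpg_sum2 = 189552 + 248934 + 132726 + 226787 = 797999
—
[mpg_sum3: mpg >= 40 and make <> 'BMW']
vin=W79: ✓ → 247213
vin=W65: ✗
vin=W66: ✓ → 34532
vin=W27: ✗
vin=W23: ✗
vin=W58: ✓ → 192061
vin=W13: ✗
vin=W21: ✗
vin=W82: ✓ → 101075
mpg_sum3 = 247213 + 34532 + 192061 + 101075 = 574881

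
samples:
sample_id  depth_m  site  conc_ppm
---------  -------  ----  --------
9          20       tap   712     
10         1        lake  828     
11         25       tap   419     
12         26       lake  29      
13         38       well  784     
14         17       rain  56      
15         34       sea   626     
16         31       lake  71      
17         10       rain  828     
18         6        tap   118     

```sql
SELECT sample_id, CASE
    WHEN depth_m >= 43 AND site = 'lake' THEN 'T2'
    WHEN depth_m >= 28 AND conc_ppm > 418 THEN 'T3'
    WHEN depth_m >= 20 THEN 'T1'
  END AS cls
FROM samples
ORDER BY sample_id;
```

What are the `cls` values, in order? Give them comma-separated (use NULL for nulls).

sample_id=9: depth_m >= 20 → T1
sample_id=10: (no match → NULL) → NULL
sample_id=11: depth_m >= 20 → T1
sample_id=12: depth_m >= 20 → T1
sample_id=13: depth_m >= 28 AND conc_ppm > 418 → T3
sample_id=14: (no match → NULL) → NULL
sample_id=15: depth_m >= 28 AND conc_ppm > 418 → T3
sample_id=16: depth_m >= 20 → T1
sample_id=17: (no match → NULL) → NULL
sample_id=18: (no match → NULL) → NULL

T1, NULL, T1, T1, T3, NULL, T3, T1, NULL, NULL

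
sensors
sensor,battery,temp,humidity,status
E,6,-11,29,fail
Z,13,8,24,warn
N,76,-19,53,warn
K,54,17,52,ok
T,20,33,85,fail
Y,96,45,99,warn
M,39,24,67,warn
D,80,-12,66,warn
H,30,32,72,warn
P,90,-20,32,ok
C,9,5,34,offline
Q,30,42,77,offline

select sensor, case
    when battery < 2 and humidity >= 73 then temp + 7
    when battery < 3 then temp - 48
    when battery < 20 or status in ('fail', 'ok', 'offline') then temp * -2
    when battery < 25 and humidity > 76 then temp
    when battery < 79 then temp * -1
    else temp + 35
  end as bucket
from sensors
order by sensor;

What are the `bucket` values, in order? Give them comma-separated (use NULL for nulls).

-10, 23, 22, -32, -34, -24, 19, 40, -84, -66, 80, -16

sensor=C: battery < 20 or status in ('fail', 'ok', 'offline') → -10
sensor=D: ELSE → 23
sensor=E: battery < 20 or status in ('fail', 'ok', 'offline') → 22
sensor=H: battery < 79 → -32
sensor=K: battery < 20 or status in ('fail', 'ok', 'offline') → -34
sensor=M: battery < 79 → -24
sensor=N: battery < 79 → 19
sensor=P: battery < 20 or status in ('fail', 'ok', 'offline') → 40
sensor=Q: battery < 20 or status in ('fail', 'ok', 'offline') → -84
sensor=T: battery < 20 or status in ('fail', 'ok', 'offline') → -66
sensor=Y: ELSE → 80
sensor=Z: battery < 20 or status in ('fail', 'ok', 'offline') → -16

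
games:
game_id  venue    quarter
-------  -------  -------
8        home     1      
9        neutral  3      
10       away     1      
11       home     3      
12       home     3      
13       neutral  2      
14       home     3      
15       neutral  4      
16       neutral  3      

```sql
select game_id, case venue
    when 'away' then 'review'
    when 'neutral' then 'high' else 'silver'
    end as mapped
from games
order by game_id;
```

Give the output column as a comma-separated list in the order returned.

silver, high, review, silver, silver, high, silver, high, high

game_id=8: ELSE → silver
game_id=9: venue='neutral' → high
game_id=10: venue='away' → review
game_id=11: ELSE → silver
game_id=12: ELSE → silver
game_id=13: venue='neutral' → high
game_id=14: ELSE → silver
game_id=15: venue='neutral' → high
game_id=16: venue='neutral' → high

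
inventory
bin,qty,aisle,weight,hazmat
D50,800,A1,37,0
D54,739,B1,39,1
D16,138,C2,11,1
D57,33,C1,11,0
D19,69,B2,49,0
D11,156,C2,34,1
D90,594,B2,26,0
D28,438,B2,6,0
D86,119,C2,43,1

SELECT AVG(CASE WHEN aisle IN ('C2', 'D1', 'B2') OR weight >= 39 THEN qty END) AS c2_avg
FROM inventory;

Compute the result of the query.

bin=D50: ✗
bin=D54: ✓ → 739
bin=D16: ✓ → 138
bin=D57: ✗
bin=D19: ✓ → 69
bin=D11: ✓ → 156
bin=D90: ✓ → 594
bin=D28: ✓ → 438
bin=D86: ✓ → 119
c2_avg = (739 + 138 + 69 + 156 + 594 + 438 + 119) / 7 = 321.8571428571

321.8571428571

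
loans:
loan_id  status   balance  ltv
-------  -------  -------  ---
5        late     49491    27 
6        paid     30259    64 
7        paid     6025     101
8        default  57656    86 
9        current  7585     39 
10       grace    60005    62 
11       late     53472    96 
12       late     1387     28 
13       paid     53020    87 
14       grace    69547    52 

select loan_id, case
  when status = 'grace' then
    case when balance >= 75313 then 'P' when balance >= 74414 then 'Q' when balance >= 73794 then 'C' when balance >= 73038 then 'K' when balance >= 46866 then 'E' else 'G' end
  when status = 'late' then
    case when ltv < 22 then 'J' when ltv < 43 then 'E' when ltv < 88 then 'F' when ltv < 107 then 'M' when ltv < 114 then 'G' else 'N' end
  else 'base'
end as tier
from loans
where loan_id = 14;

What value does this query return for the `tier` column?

E

loan_id = 14: status=grace, balance=69547, ltv=52.
status='grace' → inner[balance >= 46866] → E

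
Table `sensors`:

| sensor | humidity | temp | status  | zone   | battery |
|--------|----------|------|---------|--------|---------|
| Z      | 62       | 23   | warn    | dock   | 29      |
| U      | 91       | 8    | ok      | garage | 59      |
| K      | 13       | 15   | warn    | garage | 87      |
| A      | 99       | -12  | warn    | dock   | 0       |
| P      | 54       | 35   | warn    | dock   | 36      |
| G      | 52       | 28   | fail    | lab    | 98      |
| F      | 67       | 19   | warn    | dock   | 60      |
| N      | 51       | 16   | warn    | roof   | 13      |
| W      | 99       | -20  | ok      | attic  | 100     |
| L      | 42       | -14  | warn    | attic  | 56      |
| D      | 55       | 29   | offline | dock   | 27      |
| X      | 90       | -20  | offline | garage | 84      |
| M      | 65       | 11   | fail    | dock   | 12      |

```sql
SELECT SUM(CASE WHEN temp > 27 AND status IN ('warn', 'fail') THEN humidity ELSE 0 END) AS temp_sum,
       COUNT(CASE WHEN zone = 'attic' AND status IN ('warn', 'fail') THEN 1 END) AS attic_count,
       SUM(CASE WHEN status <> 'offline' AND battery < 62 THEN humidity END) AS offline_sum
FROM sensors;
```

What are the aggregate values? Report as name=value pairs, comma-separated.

[temp_sum: temp > 27 AND status IN ('warn', 'fail')]
sensor=Z: ✗
sensor=U: ✗
sensor=K: ✗
sensor=A: ✗
sensor=P: ✓ → 54
sensor=G: ✓ → 52
sensor=F: ✗
sensor=N: ✗
sensor=W: ✗
sensor=L: ✗
sensor=D: ✗
sensor=X: ✗
sensor=M: ✗
temp_sum = 54 + 52 = 106
—
[attic_count: zone = 'attic' AND status IN ('warn', 'fail')]
sensor=Z: ✗
sensor=U: ✗
sensor=K: ✗
sensor=A: ✗
sensor=P: ✗
sensor=G: ✗
sensor=F: ✗
sensor=N: ✗
sensor=W: ✗
sensor=L: ✓ → 1
sensor=D: ✗
sensor=X: ✗
sensor=M: ✗
attic_count = COUNT(1) = 1
—
[offline_sum: status <> 'offline' AND battery < 62]
sensor=Z: ✓ → 62
sensor=U: ✓ → 91
sensor=K: ✗
sensor=A: ✓ → 99
sensor=P: ✓ → 54
sensor=G: ✗
sensor=F: ✓ → 67
sensor=N: ✓ → 51
sensor=W: ✗
sensor=L: ✓ → 42
sensor=D: ✗
sensor=X: ✗
sensor=M: ✓ → 65
offline_sum = 62 + 91 + 99 + 54 + 67 + 51 + 42 + 65 = 531

temp_sum=106, attic_count=1, offline_sum=531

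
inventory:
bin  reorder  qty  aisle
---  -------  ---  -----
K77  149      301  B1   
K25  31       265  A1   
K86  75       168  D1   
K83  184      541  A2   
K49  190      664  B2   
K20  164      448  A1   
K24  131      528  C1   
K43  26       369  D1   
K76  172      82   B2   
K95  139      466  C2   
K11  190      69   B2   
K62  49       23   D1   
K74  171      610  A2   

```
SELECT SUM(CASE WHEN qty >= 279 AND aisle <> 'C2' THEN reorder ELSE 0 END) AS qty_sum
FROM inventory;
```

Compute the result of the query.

1015

bin=K77: ✓ → 149
bin=K25: ✗
bin=K86: ✗
bin=K83: ✓ → 184
bin=K49: ✓ → 190
bin=K20: ✓ → 164
bin=K24: ✓ → 131
bin=K43: ✓ → 26
bin=K76: ✗
bin=K95: ✗
bin=K11: ✗
bin=K62: ✗
bin=K74: ✓ → 171
qty_sum = 149 + 184 + 190 + 164 + 131 + 26 + 171 = 1015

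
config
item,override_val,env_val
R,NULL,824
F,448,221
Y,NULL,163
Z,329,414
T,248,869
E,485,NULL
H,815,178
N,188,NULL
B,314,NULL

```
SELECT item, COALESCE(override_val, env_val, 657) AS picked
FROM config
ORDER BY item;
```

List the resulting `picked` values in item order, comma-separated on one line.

314, 485, 448, 815, 188, 824, 248, 163, 329

item=B: override_val=314 → 314
item=E: override_val=485 → 485
item=F: override_val=448 → 448
item=H: override_val=815 → 815
item=N: override_val=188 → 188
item=R: override_val=NULL, env_val=824 → 824
item=T: override_val=248 → 248
item=Y: override_val=NULL, env_val=163 → 163
item=Z: override_val=329 → 329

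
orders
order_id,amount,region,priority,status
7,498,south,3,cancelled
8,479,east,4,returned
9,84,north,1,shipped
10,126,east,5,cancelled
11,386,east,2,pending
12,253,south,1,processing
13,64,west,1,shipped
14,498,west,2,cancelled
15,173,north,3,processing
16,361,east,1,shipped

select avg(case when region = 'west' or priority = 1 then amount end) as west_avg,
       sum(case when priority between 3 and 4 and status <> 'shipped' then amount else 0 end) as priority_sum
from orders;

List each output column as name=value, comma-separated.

west_avg=252, priority_sum=1150

[west_avg: region = 'west' or priority = 1]
order_id=7: ✗
order_id=8: ✗
order_id=9: ✓ → 84
order_id=10: ✗
order_id=11: ✗
order_id=12: ✓ → 253
order_id=13: ✓ → 64
order_id=14: ✓ → 498
order_id=15: ✗
order_id=16: ✓ → 361
west_avg = (84 + 253 + 64 + 498 + 361) / 5 = 252
—
[priority_sum: priority between 3 and 4 and status <> 'shipped']
order_id=7: ✓ → 498
order_id=8: ✓ → 479
order_id=9: ✗
order_id=10: ✗
order_id=11: ✗
order_id=12: ✗
order_id=13: ✗
order_id=14: ✗
order_id=15: ✓ → 173
order_id=16: ✗
priority_sum = 498 + 479 + 173 = 1150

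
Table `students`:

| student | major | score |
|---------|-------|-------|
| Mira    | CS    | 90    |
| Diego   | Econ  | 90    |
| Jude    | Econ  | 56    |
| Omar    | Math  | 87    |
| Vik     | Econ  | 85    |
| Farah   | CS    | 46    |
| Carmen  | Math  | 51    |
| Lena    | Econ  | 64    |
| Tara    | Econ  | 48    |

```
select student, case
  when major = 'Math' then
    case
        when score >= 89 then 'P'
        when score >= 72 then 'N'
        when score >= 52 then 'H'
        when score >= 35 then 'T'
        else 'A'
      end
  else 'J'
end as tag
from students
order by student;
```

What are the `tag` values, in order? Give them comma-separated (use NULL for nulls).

student=Carmen: major='Math' → inner[score >= 35] → T
student=Diego: major='Econ' → outer ELSE → J
student=Farah: major='CS' → outer ELSE → J
student=Jude: major='Econ' → outer ELSE → J
student=Lena: major='Econ' → outer ELSE → J
student=Mira: major='CS' → outer ELSE → J
student=Omar: major='Math' → inner[score >= 72] → N
student=Tara: major='Econ' → outer ELSE → J
student=Vik: major='Econ' → outer ELSE → J

T, J, J, J, J, J, N, J, J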